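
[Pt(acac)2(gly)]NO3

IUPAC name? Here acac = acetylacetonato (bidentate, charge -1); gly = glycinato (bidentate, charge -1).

bis(acetylacetonato)(glycinato)platinum(IV) nitrate

The 1 nitrate counter-ion carries a total charge of -1, so each complex ion is 1+.
Ligand charges: 2×acetylacetonato (-1 each), 1×glycinato (-1 each); total -3. So Pt + (-3) = 1+, giving Pt = +4.
Ligands are named alphabetically: acetylacetonato before glycinato.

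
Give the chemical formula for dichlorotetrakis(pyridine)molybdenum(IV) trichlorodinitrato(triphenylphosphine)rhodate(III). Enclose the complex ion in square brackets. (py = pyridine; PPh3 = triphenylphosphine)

[MoCl2(py)4][RhCl3(NO3)2(PPh3)]

Cation [Mo…]: ligand charges -2, Mo(IV) ⇒ ion charge 2+.
Anion [Rh…]: ligand charges -5, Rh(III) ⇒ ion charge 2−.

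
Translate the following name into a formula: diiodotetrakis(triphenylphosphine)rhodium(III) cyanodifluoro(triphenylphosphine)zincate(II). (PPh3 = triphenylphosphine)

Cation [Rh…]: ligand charges -2, Rh(III) ⇒ ion charge 1+.
Anion [Zn…]: ligand charges -3, Zn(II) ⇒ ion charge 1−.
One 1+ cation balances one 1− anion.

[RhI2(PPh3)4][Zn(CN)F2(PPh3)]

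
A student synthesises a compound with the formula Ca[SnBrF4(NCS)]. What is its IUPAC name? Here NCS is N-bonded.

calcium bromotetrafluoroisothiocyanatostannate(IV)

The 1 calcium counter-ion carries a total charge of +2, so each complex ion is 2−.
Ligand charges: 1×isothiocyanato (-1 each), 4×fluoro (-1 each), 1×bromo (-1 each); total -6. So Sn + (-6) = 2−, giving Sn = +4.
Ligands are named alphabetically: bromo before fluoro before isothiocyanato.
The complex ion is anionic, so tin takes the -ate form stannate(IV).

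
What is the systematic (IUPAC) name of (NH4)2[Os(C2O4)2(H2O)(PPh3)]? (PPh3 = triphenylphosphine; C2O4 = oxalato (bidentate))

ammonium aquadioxalato(triphenylphosphine)osmate(II)

The 2 ammonium counter-ions carry a total charge of +2, so each complex ion is 2−.
Ligand charges: 1×triphenylphosphine (neutral), 1×aqua (neutral), 2×oxalato (-2 each); total -4. So Os + (-4) = 2−, giving Os = +2.
The complex ion is anionic, so osmium takes the -ate form osmate(II).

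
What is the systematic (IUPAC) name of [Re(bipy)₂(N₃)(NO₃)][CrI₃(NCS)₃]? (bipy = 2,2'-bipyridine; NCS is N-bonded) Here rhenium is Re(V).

Both ions are complex: the cation is named first with the plain metal name, the anion second with the -ate form; each ion's ligands are alphabetised independently.
Re is given as +5; the cation's ligand charges sum to -2, so the complex cation is 3+.
A 1:1 salt means the anion carries the equal and opposite charge, 3−.
Anion: ligand charges sum to -6; for the ion to be 3−, Cr = +3.

azidobis(2,2'-bipyridine)nitratorhenium(V) triiodotriisothiocyanatochromate(III)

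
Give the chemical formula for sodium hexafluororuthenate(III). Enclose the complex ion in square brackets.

Na3[RuF6]

Ligands: 6 fluoro (F, -1). Ligand charge sum = -6.
With Ru in oxidation state +3, the complex ion is [Ru...]^3−.
Charge balance with sodium (+1) requires 1 complex ion per 3 sodium.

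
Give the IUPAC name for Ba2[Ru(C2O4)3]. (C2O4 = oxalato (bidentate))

barium trioxalatoruthenate(II)

The 2 barium counter-ions carry a total charge of +4, so each complex ion is 4−.
Ligand charges: 3×oxalato (-2 each); total -6. So Ru + (-6) = 4−, giving Ru = +2.
The complex ion is anionic, so ruthenium takes the -ate form ruthenate(II).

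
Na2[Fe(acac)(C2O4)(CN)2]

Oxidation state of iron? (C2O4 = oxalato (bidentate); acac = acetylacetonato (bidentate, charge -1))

+3

2 sodium outside the brackets (+1 each) → the complex ion is 2−.
Ligand charges: 1×C2O4 = -2; 1×acac = -1; 2×CN = -2; sum -5.
Fe + (-5) = 2− ⇒ Fe is +3.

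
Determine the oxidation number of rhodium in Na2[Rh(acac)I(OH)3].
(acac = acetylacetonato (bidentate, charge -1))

+3

2 sodium outside the brackets (+1 each) → the complex ion is 2−.
Ligand charges: 3×OH = -3; 1×acac = -1; 1×I = -1; sum -5.
Rh + (-5) = 2− ⇒ Rh is +3.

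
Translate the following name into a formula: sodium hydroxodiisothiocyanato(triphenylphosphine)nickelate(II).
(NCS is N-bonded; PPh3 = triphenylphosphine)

Na[Ni(NCS)2(OH)(PPh3)]

Ligands: 1 hydroxo (OH, -1), 2 isothiocyanato (NCS, -1), 1 triphenylphosphine (PPh3, neutral). Ligand charge sum = -3.
With Ni in oxidation state +2, the complex ion is [Ni...]^1−.
Charge balance with sodium (+1) requires 1 complex ion per 1 sodium.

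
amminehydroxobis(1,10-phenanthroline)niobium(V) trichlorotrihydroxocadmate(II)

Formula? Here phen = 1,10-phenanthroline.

Cation [Nb…]: ligand charges -1, Nb(V) ⇒ ion charge 4+.
Anion [Cd…]: ligand charges -6, Cd(II) ⇒ ion charge 4−.
One 4+ cation balances one 4− anion.

[Nb(NH3)(OH)(phen)2][CdCl3(OH)3]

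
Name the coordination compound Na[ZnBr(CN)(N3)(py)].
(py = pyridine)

The 1 sodium counter-ion carries a total charge of +1, so each complex ion is 1−.
Ligand charges: 1×cyano (-1 each), 1×azido (-1 each), 1×pyridine (neutral), 1×bromo (-1 each); total -3. So Zn + (-3) = 1−, giving Zn = +2.
The complex ion is anionic, so zinc takes the -ate form zincate(II).

sodium azidobromocyano(pyridine)zincate(II)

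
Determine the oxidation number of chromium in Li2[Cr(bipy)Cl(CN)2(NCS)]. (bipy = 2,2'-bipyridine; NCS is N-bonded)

+2

2 lithium outside the brackets (+1 each) → the complex ion is 2−.
Ligand charges: 1×bipy neutral; 1×NCS = -1; 1×Cl = -1; 2×CN = -2; sum -4.
Cr + (-4) = 2− ⇒ Cr is +2.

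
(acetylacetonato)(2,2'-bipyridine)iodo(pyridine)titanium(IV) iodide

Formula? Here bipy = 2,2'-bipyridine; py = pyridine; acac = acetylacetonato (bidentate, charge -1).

Ligands: 1 2,2'-bipyridine (bipy, neutral), 1 pyridine (py, neutral), 1 iodo (I, -1), 1 acetylacetonato (acac, -1). Ligand charge sum = -2.
With Ti in oxidation state +4, the complex ion is [Ti...]^2+.
Charge balance with iodide (-1) requires 1 complex ion per 2 iodide.

[Ti(acac)(bipy)I(py)]I2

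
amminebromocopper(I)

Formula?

Ligands: 1 ammine (NH3, neutral), 1 bromo (Br, -1). Ligand charge sum = -1.
With Cu in oxidation state +1, the complex ion is [Cu...].

[CuBr(NH3)]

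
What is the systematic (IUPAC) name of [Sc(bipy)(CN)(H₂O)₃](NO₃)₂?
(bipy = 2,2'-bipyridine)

The 2 nitrate counter-ions carry a total charge of -2, so each complex ion is 2+.
Ligand charges: 3×aqua (neutral), 1×2,2'-bipyridine (neutral), 1×cyano (-1 each); total -1. So Sc + (-1) = 2+, giving Sc = +3.
Ligands are named alphabetically: aqua before bipyridine before cyano.

triaqua(2,2'-bipyridine)cyanoscandium(III) nitrate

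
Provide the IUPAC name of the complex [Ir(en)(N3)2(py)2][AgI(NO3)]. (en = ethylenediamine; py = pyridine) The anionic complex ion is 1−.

Both ions are complex: the cation is named first with the plain metal name, the anion second with the -ate form; each ion's ligands are alphabetised independently.
The complex anion is given as 1−; its ligand charges sum to -2, so Ag = +1.
A 1:1 salt means the cation carries the equal and opposite charge, 1+.
Cation: ligand charges sum to -2; for the ion to be 1+, Ir = +3.

diazido(ethylenediamine)bis(pyridine)iridium(III) iodonitratoargentate(I)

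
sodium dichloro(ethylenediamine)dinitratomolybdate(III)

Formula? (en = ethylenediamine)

Na[MoCl2(en)(NO3)2]

Ligands: 2 nitrato (NO3, -1), 2 chloro (Cl, -1), 1 ethylenediamine (en, neutral). Ligand charge sum = -4.
With Mo in oxidation state +3, the complex ion is [Mo...]^1−.
Charge balance with sodium (+1) requires 1 complex ion per 1 sodium.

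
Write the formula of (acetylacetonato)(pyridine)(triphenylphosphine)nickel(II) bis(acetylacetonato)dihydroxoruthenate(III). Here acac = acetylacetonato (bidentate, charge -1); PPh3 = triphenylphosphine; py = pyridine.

Cation [Ni…]: ligand charges -1, Ni(II) ⇒ ion charge 1+.
Anion [Ru…]: ligand charges -4, Ru(III) ⇒ ion charge 1−.

[Ni(acac)(PPh3)(py)][Ru(acac)2(OH)2]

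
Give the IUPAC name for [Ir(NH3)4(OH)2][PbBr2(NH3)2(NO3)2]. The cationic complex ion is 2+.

The complex cation is given as 2+; its ligand charges sum to -2, so Ir = +4.
A 1:1 salt means the anion carries the equal and opposite charge, 2−.
Anion: ligand charges sum to -4; for the ion to be 2−, Pb = +2.

tetraamminedihydroxoiridium(IV) diamminedibromodinitratoplumbate(II)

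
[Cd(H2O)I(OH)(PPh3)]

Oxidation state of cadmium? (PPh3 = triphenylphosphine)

No counter-ion: the bracketed complex is neutral.
Ligand charges: 1×PPh3 neutral; 1×OH = -1; 1×I = -1; 1×H2O neutral; sum -2.
Cd + (-2) = 0 ⇒ Cd is +2.

+2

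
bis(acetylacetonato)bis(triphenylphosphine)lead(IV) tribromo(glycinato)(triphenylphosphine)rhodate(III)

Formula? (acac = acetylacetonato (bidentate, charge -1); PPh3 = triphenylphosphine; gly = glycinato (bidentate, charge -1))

[Pb(acac)2(PPh3)2][RhBr3(gly)(PPh3)]2

Cation [Pb…]: ligand charges -2, Pb(IV) ⇒ ion charge 2+.
Anion [Rh…]: ligand charges -4, Rh(III) ⇒ ion charge 1−.
One 2+ cation requires 2 of the 1− anion.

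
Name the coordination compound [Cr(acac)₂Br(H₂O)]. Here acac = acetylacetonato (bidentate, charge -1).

bis(acetylacetonato)aquabromochromium(III)

There is no counter-ion, so the complex is neutral overall.
Ligand charges: 2×acetylacetonato (-1 each), 1×bromo (-1 each), 1×aqua (neutral); total -3. So Cr + (-3) = 0, giving Cr = +3.
Ligands are named alphabetically: acetylacetonato before aqua before bromo.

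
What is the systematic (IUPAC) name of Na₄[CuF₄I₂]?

The 4 sodium counter-ions carry a total charge of +4, so each complex ion is 4−.
Ligand charges: 4×fluoro (-1 each), 2×iodo (-1 each); total -6. So Cu + (-6) = 4−, giving Cu = +2.
The complex ion is anionic, so copper takes the -ate form cuprate(II).

sodium tetrafluorodiiodocuprate(II)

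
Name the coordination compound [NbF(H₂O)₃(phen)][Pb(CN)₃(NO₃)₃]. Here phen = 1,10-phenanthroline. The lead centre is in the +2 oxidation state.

triaquafluoro(1,10-phenanthroline)niobium(V) tricyanotrinitratoplumbate(II)

Pb is given as +2; the anion's ligand charges sum to -6, so the complex anion is 4−.
A 1:1 salt means the cation carries the equal and opposite charge, 4+.
Cation: ligand charges sum to -1; for the ion to be 4+, Nb = +5.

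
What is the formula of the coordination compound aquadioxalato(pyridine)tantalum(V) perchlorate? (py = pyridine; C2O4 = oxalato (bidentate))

[Ta(C2O4)2(H2O)(py)]ClO4

Ligands: 1 pyridine (py, neutral), 2 oxalato (C2O4, -2), 1 aqua (H2O, neutral). Ligand charge sum = -4.
Charge balance with perchlorate (-1) requires 1 complex ion per 1 perchlorate.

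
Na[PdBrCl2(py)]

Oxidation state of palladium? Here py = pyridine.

+2

1 sodium outside the brackets (+1 each) → the complex ion is 1−.
Ligand charges: 1×Br = -1; 1×py neutral; 2×Cl = -2; sum -3.
Pd + (-3) = 1− ⇒ Pd is +2.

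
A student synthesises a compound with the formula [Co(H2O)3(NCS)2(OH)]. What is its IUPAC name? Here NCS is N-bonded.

There is no counter-ion, so the complex is neutral overall.
Ligand charges: 2×isothiocyanato (-1 each), 3×aqua (neutral), 1×hydroxo (-1 each); total -3. So Co + (-3) = 0, giving Co = +3.
Ligands are named alphabetically: aqua before hydroxo before isothiocyanato.

triaquahydroxodiisothiocyanatocobalt(III)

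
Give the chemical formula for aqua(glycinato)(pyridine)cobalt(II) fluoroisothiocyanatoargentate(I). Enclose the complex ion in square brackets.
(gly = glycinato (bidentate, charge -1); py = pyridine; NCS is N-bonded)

[Co(gly)(H2O)(py)][AgF(NCS)]

Cation [Co…]: ligand charges -1, Co(II) ⇒ ion charge 1+.
Anion [Ag…]: ligand charges -2, Ag(I) ⇒ ion charge 1−.
One 1+ cation balances one 1− anion.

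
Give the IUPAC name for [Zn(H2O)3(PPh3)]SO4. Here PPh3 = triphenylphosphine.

triaqua(triphenylphosphine)zinc(II) sulfate

The 1 sulfate counter-ion carries a total charge of -2, so each complex ion is 2+.
Ligand charges: 3×aqua (neutral), 1×triphenylphosphine (neutral); total 0. So Zn + (0) = 2+, giving Zn = +2.
Ligands are named alphabetically: aqua before triphenylphosphine.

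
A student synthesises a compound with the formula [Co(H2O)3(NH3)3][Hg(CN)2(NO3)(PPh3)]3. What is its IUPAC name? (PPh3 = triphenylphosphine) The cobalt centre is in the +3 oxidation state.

Both ions are complex: the cation is named first with the plain metal name, the anion second with the -ate form; each ion's ligands are alphabetised independently.
Co is given as +3; the cation's ligand charges sum to 0, so the complex cation is 3+.
With 3 anions per cation, each anion must be 3/3 = 1−.
Anion: ligand charges sum to -3; for the ion to be 1−, Hg = +2.

triamminetriaquacobalt(III) dicyanonitrato(triphenylphosphine)mercurate(II)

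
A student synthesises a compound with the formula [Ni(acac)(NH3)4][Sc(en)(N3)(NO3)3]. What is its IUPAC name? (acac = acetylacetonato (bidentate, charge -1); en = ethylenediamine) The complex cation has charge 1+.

The complex cation is given as 1+; its ligand charges sum to -1, so Ni = +2.
A 1:1 salt means the anion carries the equal and opposite charge, 1−.
Anion: ligand charges sum to -4; for the ion to be 1−, Sc = +3.

(acetylacetonato)tetraamminenickel(II) azido(ethylenediamine)trinitratoscandate(III)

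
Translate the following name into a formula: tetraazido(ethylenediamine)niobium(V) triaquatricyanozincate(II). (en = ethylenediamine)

[Nb(en)(N3)4][Zn(CN)3(H2O)3]

Cation [Nb…]: ligand charges -4, Nb(V) ⇒ ion charge 1+.
Anion [Zn…]: ligand charges -3, Zn(II) ⇒ ion charge 1−.
One 1+ cation balances one 1− anion.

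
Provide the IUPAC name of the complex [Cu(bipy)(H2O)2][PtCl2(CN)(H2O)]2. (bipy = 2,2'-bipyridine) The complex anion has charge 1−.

diaqua(2,2'-bipyridine)copper(II) aquadichlorocyanoplatinate(II)

Both ions are complex: the cation is named first with the plain metal name, the anion second with the -ate form; each ion's ligands are alphabetised independently.
The complex anion is given as 1−; its ligand charges sum to -3, so Pt = +2.
With 2 anions per cation, the cation must be 2×1 = 2+.
Cation: ligand charges sum to 0; for the ion to be 2+, Cu = +2.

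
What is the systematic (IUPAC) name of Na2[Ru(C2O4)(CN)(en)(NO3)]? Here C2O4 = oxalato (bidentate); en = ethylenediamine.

sodium cyano(ethylenediamine)nitratooxalatoruthenate(II)

The 2 sodium counter-ions carry a total charge of +2, so each complex ion is 2−.
Ligand charges: 1×oxalato (-2 each), 1×ethylenediamine (neutral), 1×cyano (-1 each), 1×nitrato (-1 each); total -4. So Ru + (-4) = 2−, giving Ru = +2.
Ligands are named alphabetically: cyano before ethylenediamine before nitrato before oxalato.
The complex ion is anionic, so ruthenium takes the -ate form ruthenate(II).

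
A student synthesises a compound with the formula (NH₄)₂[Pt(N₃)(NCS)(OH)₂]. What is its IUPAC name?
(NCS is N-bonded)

The 2 ammonium counter-ions carry a total charge of +2, so each complex ion is 2−.
Ligand charges: 1×isothiocyanato (-1 each), 2×hydroxo (-1 each), 1×azido (-1 each); total -4. So Pt + (-4) = 2−, giving Pt = +2.
Ligands are named alphabetically: azido before hydroxo before isothiocyanato.
The complex ion is anionic, so platinum takes the -ate form platinate(II).

ammonium azidodihydroxoisothiocyanatoplatinate(II)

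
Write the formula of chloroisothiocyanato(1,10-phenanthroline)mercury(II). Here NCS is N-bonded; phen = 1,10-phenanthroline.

Ligands: 1 isothiocyanato (NCS, -1), 1 1,10-phenanthroline (phen, neutral), 1 chloro (Cl, -1). Ligand charge sum = -2.
With Hg in oxidation state +2, the complex ion is [Hg...].

[HgCl(NCS)(phen)]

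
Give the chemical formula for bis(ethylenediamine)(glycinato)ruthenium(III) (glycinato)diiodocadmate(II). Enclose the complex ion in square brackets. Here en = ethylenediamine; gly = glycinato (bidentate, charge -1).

[Ru(en)2(gly)][Cd(gly)I2]2

Cation [Ru…]: ligand charges -1, Ru(III) ⇒ ion charge 2+.
Anion [Cd…]: ligand charges -3, Cd(II) ⇒ ion charge 1−.
One 2+ cation requires 2 of the 1− anion.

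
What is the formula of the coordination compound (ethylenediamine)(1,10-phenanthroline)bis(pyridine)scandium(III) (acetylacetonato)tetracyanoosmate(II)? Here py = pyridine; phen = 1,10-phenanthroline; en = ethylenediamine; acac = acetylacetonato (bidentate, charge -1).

[Sc(en)(phen)(py)2][Os(acac)(CN)4]

Cation [Sc…]: ligand charges 0, Sc(III) ⇒ ion charge 3+.
Anion [Os…]: ligand charges -5, Os(II) ⇒ ion charge 3−.
One 3+ cation balances one 3− anion.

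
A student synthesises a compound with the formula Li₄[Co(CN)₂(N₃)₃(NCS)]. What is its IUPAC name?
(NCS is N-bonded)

lithium triazidodicyanoisothiocyanatocobaltate(II)

The 4 lithium counter-ions carry a total charge of +4, so each complex ion is 4−.
Ligand charges: 1×isothiocyanato (-1 each), 2×cyano (-1 each), 3×azido (-1 each); total -6. So Co + (-6) = 4−, giving Co = +2.
Ligands are named alphabetically: azido before cyano before isothiocyanato.
The complex ion is anionic, so cobalt takes the -ate form cobaltate(II).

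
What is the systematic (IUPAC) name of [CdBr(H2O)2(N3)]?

There is no counter-ion, so the complex is neutral overall.
Ligand charges: 1×azido (-1 each), 2×aqua (neutral), 1×bromo (-1 each); total -2. So Cd + (-2) = 0, giving Cd = +2.
Ligands are named alphabetically: aqua before azido before bromo.

diaquaazidobromocadmium(II)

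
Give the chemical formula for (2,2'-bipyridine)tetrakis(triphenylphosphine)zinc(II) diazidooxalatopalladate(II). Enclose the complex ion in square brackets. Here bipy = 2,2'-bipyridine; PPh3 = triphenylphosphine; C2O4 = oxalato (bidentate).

Cation [Zn…]: ligand charges 0, Zn(II) ⇒ ion charge 2+.
Anion [Pd…]: ligand charges -4, Pd(II) ⇒ ion charge 2−.
One 2+ cation balances one 2− anion.

[Zn(bipy)(PPh3)4][Pd(C2O4)(N3)2]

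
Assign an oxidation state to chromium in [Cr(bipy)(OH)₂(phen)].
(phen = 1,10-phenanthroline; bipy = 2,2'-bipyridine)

+2

No counter-ion: the bracketed complex is neutral.
Ligand charges: 1×phen neutral; 2×OH = -2; 1×bipy neutral; sum -2.
Cr + (-2) = 0 ⇒ Cr is +2.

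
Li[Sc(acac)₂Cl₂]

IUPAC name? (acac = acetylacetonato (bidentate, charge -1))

The 1 lithium counter-ion carries a total charge of +1, so each complex ion is 1−.
Ligand charges: 2×acetylacetonato (-1 each), 2×chloro (-1 each); total -4. So Sc + (-4) = 1−, giving Sc = +3.
Ligands are named alphabetically: acetylacetonato before chloro.
The complex ion is anionic, so scandium takes the -ate form scandate(III).

lithium bis(acetylacetonato)dichloroscandate(III)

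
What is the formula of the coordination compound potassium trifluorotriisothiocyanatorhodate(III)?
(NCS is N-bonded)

Ligands: 3 fluoro (F, -1), 3 isothiocyanato (NCS, -1). Ligand charge sum = -6.
With Rh in oxidation state +3, the complex ion is [Rh...]^3−.
Charge balance with potassium (+1) requires 1 complex ion per 3 potassium.

K3[RhF3(NCS)3]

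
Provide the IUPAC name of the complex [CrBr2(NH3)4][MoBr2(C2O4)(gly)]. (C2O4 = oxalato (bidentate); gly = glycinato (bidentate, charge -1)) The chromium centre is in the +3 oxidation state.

Both ions are complex: the cation is named first with the plain metal name, the anion second with the -ate form; each ion's ligands are alphabetised independently.
Cr is given as +3; the cation's ligand charges sum to -2, so the complex cation is 1+.
A 1:1 salt means the anion carries the equal and opposite charge, 1−.
Anion: ligand charges sum to -5; for the ion to be 1−, Mo = +4.

tetraamminedibromochromium(III) dibromo(glycinato)oxalatomolybdate(IV)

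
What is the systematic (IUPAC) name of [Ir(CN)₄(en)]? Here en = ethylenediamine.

There is no counter-ion, so the complex is neutral overall.
Ligand charges: 1×ethylenediamine (neutral), 4×cyano (-1 each); total -4. So Ir + (-4) = 0, giving Ir = +4.
Ligands are named alphabetically: cyano before ethylenediamine.

tetracyano(ethylenediamine)iridium(IV)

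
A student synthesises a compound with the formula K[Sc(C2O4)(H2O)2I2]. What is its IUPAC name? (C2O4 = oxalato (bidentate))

potassium diaquadiiodooxalatoscandate(III)

The 1 potassium counter-ion carries a total charge of +1, so each complex ion is 1−.
Ligand charges: 2×iodo (-1 each), 2×aqua (neutral), 1×oxalato (-2 each); total -4. So Sc + (-4) = 1−, giving Sc = +3.
Ligands are named alphabetically: aqua before iodo before oxalato.
The complex ion is anionic, so scandium takes the -ate form scandate(III).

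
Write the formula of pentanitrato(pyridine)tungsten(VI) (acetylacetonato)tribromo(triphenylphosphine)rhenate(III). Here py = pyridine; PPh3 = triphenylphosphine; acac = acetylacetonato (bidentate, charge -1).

Cation [W…]: ligand charges -5, W(VI) ⇒ ion charge 1+.
Anion [Re…]: ligand charges -4, Re(III) ⇒ ion charge 1−.
One 1+ cation balances one 1− anion.

[W(NO3)5(py)][Re(acac)Br3(PPh3)]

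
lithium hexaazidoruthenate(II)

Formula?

Li4[Ru(N3)6]

Ligands: 6 azido (N3, -1). Ligand charge sum = -6.
Charge balance with lithium (+1) requires 1 complex ion per 4 lithium.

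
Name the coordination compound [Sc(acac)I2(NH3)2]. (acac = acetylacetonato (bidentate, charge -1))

There is no counter-ion, so the complex is neutral overall.
Ligand charges: 1×acetylacetonato (-1 each), 2×ammine (neutral), 2×iodo (-1 each); total -3. So Sc + (-3) = 0, giving Sc = +3.
Ligands are named alphabetically: acetylacetonato before ammine before iodo.

(acetylacetonato)diamminediiodoscandium(III)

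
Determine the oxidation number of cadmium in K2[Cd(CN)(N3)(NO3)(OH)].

+2

2 potassium outside the brackets (+1 each) → the complex ion is 2−.
Ligand charges: 1×N3 = -1; 1×CN = -1; 1×NO3 = -1; 1×OH = -1; sum -4.
Cd + (-4) = 2− ⇒ Cd is +2.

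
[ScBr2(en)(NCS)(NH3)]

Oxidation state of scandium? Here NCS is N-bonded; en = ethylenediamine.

No counter-ion: the bracketed complex is neutral.
Ligand charges: 1×NH3 neutral; 1×NCS = -1; 2×Br = -2; 1×en neutral; sum -3.
Sc + (-3) = 0 ⇒ Sc is +3.

+3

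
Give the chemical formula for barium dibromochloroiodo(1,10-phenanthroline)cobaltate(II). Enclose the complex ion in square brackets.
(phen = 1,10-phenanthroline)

Ligands: 1 chloro (Cl, -1), 1 iodo (I, -1), 2 bromo (Br, -1), 1 1,10-phenanthroline (phen, neutral). Ligand charge sum = -4.
With Co in oxidation state +2, the complex ion is [Co...]^2−.
Charge balance with barium (+2) requires 1 complex ion per 1 barium.

Ba[CoBr2ClI(phen)]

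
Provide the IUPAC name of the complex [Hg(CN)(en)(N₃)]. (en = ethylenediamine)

There is no counter-ion, so the complex is neutral overall.
Ligand charges: 1×ethylenediamine (neutral), 1×cyano (-1 each), 1×azido (-1 each); total -2. So Hg + (-2) = 0, giving Hg = +2.
Ligands are named alphabetically: azido before cyano before ethylenediamine.

azidocyano(ethylenediamine)mercury(II)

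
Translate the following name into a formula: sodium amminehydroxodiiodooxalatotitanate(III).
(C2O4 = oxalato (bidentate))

Ligands: 1 oxalato (C2O4, -2), 2 iodo (I, -1), 1 ammine (NH3, neutral), 1 hydroxo (OH, -1). Ligand charge sum = -5.
With Ti in oxidation state +3, the complex ion is [Ti...]^2−.
Charge balance with sodium (+1) requires 1 complex ion per 2 sodium.

Na2[Ti(C2O4)I2(NH3)(OH)]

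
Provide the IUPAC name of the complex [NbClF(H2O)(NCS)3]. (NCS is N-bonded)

There is no counter-ion, so the complex is neutral overall.
Ligand charges: 3×isothiocyanato (-1 each), 1×aqua (neutral), 1×fluoro (-1 each), 1×chloro (-1 each); total -5. So Nb + (-5) = 0, giving Nb = +5.
Ligands are named alphabetically: aqua before chloro before fluoro before isothiocyanato.

aquachlorofluorotriisothiocyanatoniobium(V)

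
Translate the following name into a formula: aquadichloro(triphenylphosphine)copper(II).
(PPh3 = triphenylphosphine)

Ligands: 1 aqua (H2O, neutral), 1 triphenylphosphine (PPh3, neutral), 2 chloro (Cl, -1). Ligand charge sum = -2.
With Cu in oxidation state +2, the complex ion is [Cu...].

[CuCl2(H2O)(PPh3)]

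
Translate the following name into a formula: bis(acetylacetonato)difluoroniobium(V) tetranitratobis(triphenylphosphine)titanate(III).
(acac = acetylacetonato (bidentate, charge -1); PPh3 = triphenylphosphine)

[Nb(acac)2F2][Ti(NO3)4(PPh3)2]

Cation [Nb…]: ligand charges -4, Nb(V) ⇒ ion charge 1+.
Anion [Ti…]: ligand charges -4, Ti(III) ⇒ ion charge 1−.
One 1+ cation balances one 1− anion.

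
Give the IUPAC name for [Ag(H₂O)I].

aquaiodosilver(I)

There is no counter-ion, so the complex is neutral overall.
Ligand charges: 1×iodo (-1 each), 1×aqua (neutral); total -1. So Ag + (-1) = 0, giving Ag = +1.
Ligands are named alphabetically: aqua before iodo.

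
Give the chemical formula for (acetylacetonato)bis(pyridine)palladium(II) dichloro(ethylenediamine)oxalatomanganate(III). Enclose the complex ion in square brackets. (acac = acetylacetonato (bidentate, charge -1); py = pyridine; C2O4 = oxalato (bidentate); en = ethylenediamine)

[Pd(acac)(py)2][Mn(C2O4)Cl2(en)]

Cation [Pd…]: ligand charges -1, Pd(II) ⇒ ion charge 1+.
Anion [Mn…]: ligand charges -4, Mn(III) ⇒ ion charge 1−.
One 1+ cation balances one 1− anion.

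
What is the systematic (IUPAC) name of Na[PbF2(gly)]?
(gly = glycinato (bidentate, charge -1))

The 1 sodium counter-ion carries a total charge of +1, so each complex ion is 1−.
Ligand charges: 1×glycinato (-1 each), 2×fluoro (-1 each); total -3. So Pb + (-3) = 1−, giving Pb = +2.
Ligands are named alphabetically: fluoro before glycinato.
The complex ion is anionic, so lead takes the -ate form plumbate(II).

sodium difluoro(glycinato)plumbate(II)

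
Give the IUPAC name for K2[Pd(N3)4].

potassium tetraazidopalladate(II)

The 2 potassium counter-ions carry a total charge of +2, so each complex ion is 2−.
Ligand charges: 4×azido (-1 each); total -4. So Pd + (-4) = 2−, giving Pd = +2.
The complex ion is anionic, so palladium takes the -ate form palladate(II).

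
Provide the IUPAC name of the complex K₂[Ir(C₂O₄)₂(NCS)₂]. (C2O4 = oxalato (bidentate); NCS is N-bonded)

The 2 potassium counter-ions carry a total charge of +2, so each complex ion is 2−.
Ligand charges: 2×oxalato (-2 each), 2×isothiocyanato (-1 each); total -6. So Ir + (-6) = 2−, giving Ir = +4.
The complex ion is anionic, so iridium takes the -ate form iridate(IV).

potassium diisothiocyanatodioxalatoiridate(IV)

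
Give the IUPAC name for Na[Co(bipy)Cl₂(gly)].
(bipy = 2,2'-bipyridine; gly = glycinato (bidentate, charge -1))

sodium (2,2'-bipyridine)dichloro(glycinato)cobaltate(II)

The 1 sodium counter-ion carries a total charge of +1, so each complex ion is 1−.
Ligand charges: 2×chloro (-1 each), 1×2,2'-bipyridine (neutral), 1×glycinato (-1 each); total -3. So Co + (-3) = 1−, giving Co = +2.
The complex ion is anionic, so cobalt takes the -ate form cobaltate(II).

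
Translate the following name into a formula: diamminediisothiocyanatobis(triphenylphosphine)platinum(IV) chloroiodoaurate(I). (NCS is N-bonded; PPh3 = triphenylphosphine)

Cation [Pt…]: ligand charges -2, Pt(IV) ⇒ ion charge 2+.
Anion [Au…]: ligand charges -2, Au(I) ⇒ ion charge 1−.

[Pt(NCS)2(NH3)2(PPh3)2][AuClI]2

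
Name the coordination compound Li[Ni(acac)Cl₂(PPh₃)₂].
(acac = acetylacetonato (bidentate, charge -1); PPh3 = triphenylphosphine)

The 1 lithium counter-ion carries a total charge of +1, so each complex ion is 1−.
Ligand charges: 1×acetylacetonato (-1 each), 2×chloro (-1 each), 2×triphenylphosphine (neutral); total -3. So Ni + (-3) = 1−, giving Ni = +2.
Ligands are named alphabetically: acetylacetonato before chloro before triphenylphosphine.
The complex ion is anionic, so nickel takes the -ate form nickelate(II).

lithium (acetylacetonato)dichlorobis(triphenylphosphine)nickelate(II)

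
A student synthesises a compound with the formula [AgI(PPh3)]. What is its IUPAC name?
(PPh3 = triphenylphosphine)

iodo(triphenylphosphine)silver(I)

There is no counter-ion, so the complex is neutral overall.
Ligand charges: 1×iodo (-1 each), 1×triphenylphosphine (neutral); total -1. So Ag + (-1) = 0, giving Ag = +1.
Ligands are named alphabetically: iodo before triphenylphosphine.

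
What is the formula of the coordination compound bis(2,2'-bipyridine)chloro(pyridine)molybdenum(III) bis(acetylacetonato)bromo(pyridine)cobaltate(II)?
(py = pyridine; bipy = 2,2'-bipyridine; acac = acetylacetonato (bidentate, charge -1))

Cation [Mo…]: ligand charges -1, Mo(III) ⇒ ion charge 2+.
Anion [Co…]: ligand charges -3, Co(II) ⇒ ion charge 1−.

[Mo(bipy)2Cl(py)][Co(acac)2Br(py)]2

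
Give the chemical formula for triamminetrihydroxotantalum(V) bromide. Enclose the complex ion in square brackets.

[Ta(NH3)3(OH)3]Br2

Ligands: 3 hydroxo (OH, -1), 3 ammine (NH3, neutral). Ligand charge sum = -3.
With Ta in oxidation state +5, the complex ion is [Ta...]^2+.
Charge balance with bromide (-1) requires 1 complex ion per 2 bromide.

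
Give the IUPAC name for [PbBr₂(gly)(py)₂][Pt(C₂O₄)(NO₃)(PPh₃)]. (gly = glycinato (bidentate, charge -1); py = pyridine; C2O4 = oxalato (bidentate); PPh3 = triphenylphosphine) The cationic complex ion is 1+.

dibromo(glycinato)bis(pyridine)lead(IV) nitratooxalato(triphenylphosphine)platinate(II)

The complex cation is given as 1+; its ligand charges sum to -3, so Pb = +4.
A 1:1 salt means the anion carries the equal and opposite charge, 1−.
Anion: ligand charges sum to -3; for the ion to be 1−, Pt = +2.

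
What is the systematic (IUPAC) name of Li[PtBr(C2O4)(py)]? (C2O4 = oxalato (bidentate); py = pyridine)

The 1 lithium counter-ion carries a total charge of +1, so each complex ion is 1−.
Ligand charges: 1×bromo (-1 each), 1×oxalato (-2 each), 1×pyridine (neutral); total -3. So Pt + (-3) = 1−, giving Pt = +2.
Ligands are named alphabetically: bromo before oxalato before pyridine.
The complex ion is anionic, so platinum takes the -ate form platinate(II).

lithium bromooxalato(pyridine)platinate(II)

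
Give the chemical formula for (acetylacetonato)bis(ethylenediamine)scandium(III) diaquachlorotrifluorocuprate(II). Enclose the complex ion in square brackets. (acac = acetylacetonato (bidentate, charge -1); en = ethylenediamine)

[Sc(acac)(en)2][CuClF3(H2O)2]

Cation [Sc…]: ligand charges -1, Sc(III) ⇒ ion charge 2+.
Anion [Cu…]: ligand charges -4, Cu(II) ⇒ ion charge 2−.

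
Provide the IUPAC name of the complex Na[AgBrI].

sodium bromoiodoargentate(I)

The 1 sodium counter-ion carries a total charge of +1, so each complex ion is 1−.
Ligand charges: 1×bromo (-1 each), 1×iodo (-1 each); total -2. So Ag + (-2) = 1−, giving Ag = +1.
The complex ion is anionic, so silver takes the -ate form argentate(I).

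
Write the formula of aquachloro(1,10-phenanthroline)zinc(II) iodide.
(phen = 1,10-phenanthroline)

[ZnCl(H2O)(phen)]I

Ligands: 1 chloro (Cl, -1), 1 aqua (H2O, neutral), 1 1,10-phenanthroline (phen, neutral). Ligand charge sum = -1.
With Zn in oxidation state +2, the complex ion is [Zn...]^1+.
Charge balance with iodide (-1) requires 1 complex ion per 1 iodide.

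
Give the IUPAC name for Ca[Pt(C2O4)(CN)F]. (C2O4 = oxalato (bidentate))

calcium cyanofluorooxalatoplatinate(II)

The 1 calcium counter-ion carries a total charge of +2, so each complex ion is 2−.
Ligand charges: 1×fluoro (-1 each), 1×oxalato (-2 each), 1×cyano (-1 each); total -4. So Pt + (-4) = 2−, giving Pt = +2.
Ligands are named alphabetically: cyano before fluoro before oxalato.
The complex ion is anionic, so platinum takes the -ate form platinate(II).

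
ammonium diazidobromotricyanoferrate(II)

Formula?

(NH4)4[FeBr(CN)3(N3)2]

Ligands: 2 azido (N3, -1), 3 cyano (CN, -1), 1 bromo (Br, -1). Ligand charge sum = -6.
Charge balance with ammonium (+1) requires 1 complex ion per 4 ammonium.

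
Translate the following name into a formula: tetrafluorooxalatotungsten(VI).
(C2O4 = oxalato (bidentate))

Ligands: 1 oxalato (C2O4, -2), 4 fluoro (F, -1). Ligand charge sum = -6.
With W in oxidation state +6, the complex ion is [W...].

[W(C2O4)F4]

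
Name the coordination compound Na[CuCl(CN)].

sodium chlorocyanocuprate(I)

The 1 sodium counter-ion carries a total charge of +1, so each complex ion is 1−.
Ligand charges: 1×chloro (-1 each), 1×cyano (-1 each); total -2. So Cu + (-2) = 1−, giving Cu = +1.
Ligands are named alphabetically: chloro before cyano.
The complex ion is anionic, so copper takes the -ate form cuprate(I).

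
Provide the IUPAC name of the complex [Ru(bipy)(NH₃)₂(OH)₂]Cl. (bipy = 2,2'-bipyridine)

diammine(2,2'-bipyridine)dihydroxoruthenium(III) chloride

The 1 chloride counter-ion carries a total charge of -1, so each complex ion is 1+.
Ligand charges: 2×ammine (neutral), 2×hydroxo (-1 each), 1×2,2'-bipyridine (neutral); total -2. So Ru + (-2) = 1+, giving Ru = +3.
Ligands are named alphabetically: ammine before bipyridine before hydroxo.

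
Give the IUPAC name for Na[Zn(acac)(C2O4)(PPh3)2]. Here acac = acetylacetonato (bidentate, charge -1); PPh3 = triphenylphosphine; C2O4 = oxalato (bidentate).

The 1 sodium counter-ion carries a total charge of +1, so each complex ion is 1−.
Ligand charges: 1×acetylacetonato (-1 each), 2×triphenylphosphine (neutral), 1×oxalato (-2 each); total -3. So Zn + (-3) = 1−, giving Zn = +2.
The complex ion is anionic, so zinc takes the -ate form zincate(II).

sodium (acetylacetonato)oxalatobis(triphenylphosphine)zincate(II)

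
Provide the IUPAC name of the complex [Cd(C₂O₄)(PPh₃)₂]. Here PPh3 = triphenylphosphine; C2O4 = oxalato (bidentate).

There is no counter-ion, so the complex is neutral overall.
Ligand charges: 2×triphenylphosphine (neutral), 1×oxalato (-2 each); total -2. So Cd + (-2) = 0, giving Cd = +2.
Ligands are named alphabetically: oxalato before triphenylphosphine.

oxalatobis(triphenylphosphine)cadmium(II)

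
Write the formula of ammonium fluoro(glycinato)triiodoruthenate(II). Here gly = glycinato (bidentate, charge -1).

(NH4)3[RuF(gly)I3]

Ligands: 1 glycinato (gly, -1), 1 fluoro (F, -1), 3 iodo (I, -1). Ligand charge sum = -5.
With Ru in oxidation state +2, the complex ion is [Ru...]^3−.
Charge balance with ammonium (+1) requires 1 complex ion per 3 ammonium.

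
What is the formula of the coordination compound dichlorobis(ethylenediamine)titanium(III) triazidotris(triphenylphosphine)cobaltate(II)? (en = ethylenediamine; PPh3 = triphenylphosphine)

Cation [Ti…]: ligand charges -2, Ti(III) ⇒ ion charge 1+.
Anion [Co…]: ligand charges -3, Co(II) ⇒ ion charge 1−.

[TiCl2(en)2][Co(N3)3(PPh3)3]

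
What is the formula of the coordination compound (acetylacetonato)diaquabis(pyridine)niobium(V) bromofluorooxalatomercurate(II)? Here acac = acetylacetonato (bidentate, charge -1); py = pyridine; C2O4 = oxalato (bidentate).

[Nb(acac)(H2O)2(py)2][HgBr(C2O4)F]2

Cation [Nb…]: ligand charges -1, Nb(V) ⇒ ion charge 4+.
Anion [Hg…]: ligand charges -4, Hg(II) ⇒ ion charge 2−.
One 4+ cation requires 2 of the 2− anion.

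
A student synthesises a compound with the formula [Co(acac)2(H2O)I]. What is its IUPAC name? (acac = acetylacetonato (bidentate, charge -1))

There is no counter-ion, so the complex is neutral overall.
Ligand charges: 1×iodo (-1 each), 1×aqua (neutral), 2×acetylacetonato (-1 each); total -3. So Co + (-3) = 0, giving Co = +3.
Ligands are named alphabetically: acetylacetonato before aqua before iodo.

bis(acetylacetonato)aquaiodocobalt(III)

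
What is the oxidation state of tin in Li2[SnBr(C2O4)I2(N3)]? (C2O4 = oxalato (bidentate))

2 lithium outside the brackets (+1 each) → the complex ion is 2−.
Ligand charges: 2×I = -2; 1×N3 = -1; 1×Br = -1; 1×C2O4 = -2; sum -6.
Sn + (-6) = 2− ⇒ Sn is +4.

+4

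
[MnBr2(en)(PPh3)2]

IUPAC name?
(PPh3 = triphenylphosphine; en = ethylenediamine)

dibromo(ethylenediamine)bis(triphenylphosphine)manganese(II)

There is no counter-ion, so the complex is neutral overall.
Ligand charges: 2×triphenylphosphine (neutral), 2×bromo (-1 each), 1×ethylenediamine (neutral); total -2. So Mn + (-2) = 0, giving Mn = +2.
Ligands are named alphabetically: bromo before ethylenediamine before triphenylphosphine.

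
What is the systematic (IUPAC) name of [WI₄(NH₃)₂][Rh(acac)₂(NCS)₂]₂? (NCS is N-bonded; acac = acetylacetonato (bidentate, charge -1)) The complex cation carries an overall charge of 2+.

Both ions are complex: the cation is named first with the plain metal name, the anion second with the -ate form; each ion's ligands are alphabetised independently.
The complex cation is given as 2+; its ligand charges sum to -4, so W = +6.
With 2 anions per cation, each anion must be 2/2 = 1−.
Anion: ligand charges sum to -4; for the ion to be 1−, Rh = +3.

diamminetetraiodotungsten(VI) bis(acetylacetonato)diisothiocyanatorhodate(III)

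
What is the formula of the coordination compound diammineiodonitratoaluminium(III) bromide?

[AlI(NH3)2(NO3)]Br

Ligands: 1 nitrato (NO3, -1), 1 iodo (I, -1), 2 ammine (NH3, neutral). Ligand charge sum = -2.
Charge balance with bromide (-1) requires 1 complex ion per 1 bromide.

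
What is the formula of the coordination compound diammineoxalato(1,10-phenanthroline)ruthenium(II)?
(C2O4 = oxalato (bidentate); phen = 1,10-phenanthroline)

[Ru(C2O4)(NH3)2(phen)]

Ligands: 2 ammine (NH3, neutral), 1 oxalato (C2O4, -2), 1 1,10-phenanthroline (phen, neutral). Ligand charge sum = -2.
With Ru in oxidation state +2, the complex ion is [Ru...].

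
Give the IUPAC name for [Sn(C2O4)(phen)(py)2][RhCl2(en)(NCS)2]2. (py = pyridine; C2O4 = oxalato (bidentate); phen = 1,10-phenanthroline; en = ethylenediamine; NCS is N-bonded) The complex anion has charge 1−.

The complex anion is given as 1−; its ligand charges sum to -4, so Rh = +3.
With 2 anions per cation, the cation must be 2×1 = 2+.
Cation: ligand charges sum to -2; for the ion to be 2+, Sn = +4.

oxalato(1,10-phenanthroline)bis(pyridine)tin(IV) dichloro(ethylenediamine)diisothiocyanatorhodate(III)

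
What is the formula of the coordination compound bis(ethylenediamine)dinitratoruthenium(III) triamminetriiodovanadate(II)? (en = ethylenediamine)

Cation [Ru…]: ligand charges -2, Ru(III) ⇒ ion charge 1+.
Anion [V…]: ligand charges -3, V(II) ⇒ ion charge 1−.

[Ru(en)2(NO3)2][VI3(NH3)3]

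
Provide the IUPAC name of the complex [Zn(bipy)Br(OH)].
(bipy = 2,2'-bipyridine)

(2,2'-bipyridine)bromohydroxozinc(II)

There is no counter-ion, so the complex is neutral overall.
Ligand charges: 1×hydroxo (-1 each), 1×bromo (-1 each), 1×2,2'-bipyridine (neutral); total -2. So Zn + (-2) = 0, giving Zn = +2.
Ligands are named alphabetically: bipyridine before bromo before hydroxo.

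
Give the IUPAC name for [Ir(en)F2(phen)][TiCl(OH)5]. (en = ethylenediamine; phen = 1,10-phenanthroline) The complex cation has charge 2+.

(ethylenediamine)difluoro(1,10-phenanthroline)iridium(IV) chloropentahydroxotitanate(IV)

The complex cation is given as 2+; its ligand charges sum to -2, so Ir = +4.
A 1:1 salt means the anion carries the equal and opposite charge, 2−.
Anion: ligand charges sum to -6; for the ion to be 2−, Ti = +4.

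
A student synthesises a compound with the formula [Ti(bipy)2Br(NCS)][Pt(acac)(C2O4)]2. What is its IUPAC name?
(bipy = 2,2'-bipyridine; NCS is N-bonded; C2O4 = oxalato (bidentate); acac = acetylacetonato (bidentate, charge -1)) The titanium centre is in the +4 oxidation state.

Both ions are complex: the cation is named first with the plain metal name, the anion second with the -ate form; each ion's ligands are alphabetised independently.
Ti is given as +4; the cation's ligand charges sum to -2, so the complex cation is 2+.
With 2 anions per cation, each anion must be 2/2 = 1−.
Anion: ligand charges sum to -3; for the ion to be 1−, Pt = +2.

bis(2,2'-bipyridine)bromoisothiocyanatotitanium(IV) (acetylacetonato)oxalatoplatinate(II)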